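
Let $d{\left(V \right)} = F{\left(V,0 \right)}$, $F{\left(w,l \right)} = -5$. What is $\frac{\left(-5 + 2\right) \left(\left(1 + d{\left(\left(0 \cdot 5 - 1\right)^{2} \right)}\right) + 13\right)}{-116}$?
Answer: $\frac{27}{116} \approx 0.23276$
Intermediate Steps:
$d{\left(V \right)} = -5$
$\frac{\left(-5 + 2\right) \left(\left(1 + d{\left(\left(0 \cdot 5 - 1\right)^{2} \right)}\right) + 13\right)}{-116} = \frac{\left(-5 + 2\right) \left(\left(1 - 5\right) + 13\right)}{-116} = - 3 \left(-4 + 13\right) \left(- \frac{1}{116}\right) = \left(-3\right) 9 \left(- \frac{1}{116}\right) = \left(-27\right) \left(- \frac{1}{116}\right) = \frac{27}{116}$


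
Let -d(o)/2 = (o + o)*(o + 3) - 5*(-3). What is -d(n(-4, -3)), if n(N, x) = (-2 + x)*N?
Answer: 1870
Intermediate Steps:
n(N, x) = N*(-2 + x)
d(o) = -30 - 4*o*(3 + o) (d(o) = -2*((o + o)*(o + 3) - 5*(-3)) = -2*((2*o)*(3 + o) + 15) = -2*(2*o*(3 + o) + 15) = -2*(15 + 2*o*(3 + o)) = -30 - 4*o*(3 + o))
-d(n(-4, -3)) = -(-30 - (-48)*(-2 - 3) - 4*16*(-2 - 3)**2) = -(-30 - (-48)*(-5) - 4*(-4*(-5))**2) = -(-30 - 12*20 - 4*20**2) = -(-30 - 240 - 4*400) = -(-30 - 240 - 1600) = -1*(-1870) = 1870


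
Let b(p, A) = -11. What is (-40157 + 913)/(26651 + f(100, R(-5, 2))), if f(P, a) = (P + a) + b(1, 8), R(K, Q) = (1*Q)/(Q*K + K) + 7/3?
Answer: -196220/133711 ≈ -1.4675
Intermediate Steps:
R(K, Q) = 7/3 + Q/(K + K*Q) (R(K, Q) = Q/(K*Q + K) + 7*(⅓) = Q/(K + K*Q) + 7/3 = 7/3 + Q/(K + K*Q))
f(P, a) = -11 + P + a (f(P, a) = (P + a) - 11 = -11 + P + a)
(-40157 + 913)/(26651 + f(100, R(-5, 2))) = (-40157 + 913)/(26651 + (-11 + 100 + (⅓)*(3*2 + 7*(-5) + 7*(-5)*2)/(-5*(1 + 2)))) = -39244/(26651 + (-11 + 100 + (⅓)*(-⅕)*(6 - 35 - 70)/3)) = -39244/(26651 + (-11 + 100 + (⅓)*(-⅕)*(⅓)*(-99))) = -39244/(26651 + (-11 + 100 + 11/5)) = -39244/(26651 + 456/5) = -39244/133711/5 = -39244*5/133711 = -196220/133711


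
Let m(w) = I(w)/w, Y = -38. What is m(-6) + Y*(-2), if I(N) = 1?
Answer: 455/6 ≈ 75.833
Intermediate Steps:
m(w) = 1/w
m(-6) + Y*(-2) = 1/(-6) - 38*(-2) = -⅙ + 76 = 455/6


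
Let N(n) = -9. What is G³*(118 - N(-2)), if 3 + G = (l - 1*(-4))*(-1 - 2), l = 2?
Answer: -1176147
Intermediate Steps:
G = -21 (G = -3 + (2 - 1*(-4))*(-1 - 2) = -3 + (2 + 4)*(-3) = -3 + 6*(-3) = -3 - 18 = -21)
G³*(118 - N(-2)) = (-21)³*(118 - 1*(-9)) = -9261*(118 + 9) = -9261*127 = -1176147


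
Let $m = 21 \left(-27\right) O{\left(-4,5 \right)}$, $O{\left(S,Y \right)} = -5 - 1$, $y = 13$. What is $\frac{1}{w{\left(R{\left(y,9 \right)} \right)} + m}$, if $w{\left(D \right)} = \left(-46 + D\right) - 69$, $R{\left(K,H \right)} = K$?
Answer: $\frac{1}{3300} \approx 0.00030303$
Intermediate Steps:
$w{\left(D \right)} = -115 + D$
$O{\left(S,Y \right)} = -6$
$m = 3402$ ($m = 21 \left(-27\right) \left(-6\right) = \left(-567\right) \left(-6\right) = 3402$)
$\frac{1}{w{\left(R{\left(y,9 \right)} \right)} + m} = \frac{1}{\left(-115 + 13\right) + 3402} = \frac{1}{-102 + 3402} = \frac{1}{3300}$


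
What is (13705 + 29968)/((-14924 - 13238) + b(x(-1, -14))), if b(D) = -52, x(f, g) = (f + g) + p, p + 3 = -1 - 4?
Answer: -43673/28214 ≈ -1.5479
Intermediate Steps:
p = -8 (p = -3 + (-1 - 4) = -3 - 5 = -8)
x(f, g) = -8 + f + g (x(f, g) = (f + g) - 8 = -8 + f + g)
(13705 + 29968)/((-14924 - 13238) + b(x(-1, -14))) = (13705 + 29968)/((-14924 - 13238) - 52) = 43673/(-28162 - 52) = 43673/(-28214) = 43673*(-1/28214) = -43673/28214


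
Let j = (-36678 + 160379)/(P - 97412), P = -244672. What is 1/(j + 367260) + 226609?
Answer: 28469714918254735/125633646139 ≈ 2.2661e+5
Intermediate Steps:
j = -123701/342084 (j = (-36678 + 160379)/(-244672 - 97412) = 123701/(-342084) = 123701*(-1/342084) = -123701/342084 ≈ -0.36161)
1/(j + 367260) + 226609 = 1/(-123701/342084 + 367260) + 226609 = 1/(125633646139/342084) + 226609 = 342084/125633646139 + 226609 = 28469714918254735/125633646139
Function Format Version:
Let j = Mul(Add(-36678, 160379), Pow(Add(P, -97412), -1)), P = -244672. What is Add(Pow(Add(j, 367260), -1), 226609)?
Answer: Rational(28469714918254735, 125633646139) ≈ 2.2661e+5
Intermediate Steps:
j = Rational(-123701, 342084) (j = Mul(Add(-36678, 160379), Pow(Add(-244672, -97412), -1)) = Mul(123701, Pow(-342084, -1)) = Mul(123701, Rational(-1, 342084)) = Rational(-123701, 342084) ≈ -0.36161)
Add(Pow(Add(j, 367260), -1), 226609) = Add(Pow(Add(Rational(-123701, 342084), 367260), -1), 226609) = Add(Pow(Rational(125633646139, 342084), -1), 226609) = Add(Rational(342084, 125633646139), 226609) = Rational(28469714918254735, 125633646139)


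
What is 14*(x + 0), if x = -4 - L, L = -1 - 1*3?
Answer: 0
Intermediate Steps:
L = -4 (L = -1 - 3 = -4)
x = 0 (x = -4 - 1*(-4) = -4 + 4 = 0)
14*(x + 0) = 14*(0 + 0) = 14*0 = 0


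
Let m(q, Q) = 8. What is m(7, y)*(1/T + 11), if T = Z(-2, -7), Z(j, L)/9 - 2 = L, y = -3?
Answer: 3952/45 ≈ 87.822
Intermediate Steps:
Z(j, L) = 18 + 9*L
T = -45 (T = 18 + 9*(-7) = 18 - 63 = -45)
m(7, y)*(1/T + 11) = 8*(1/(-45) + 11) = 8*(-1/45 + 11) = 8*(494/45) = 3952/45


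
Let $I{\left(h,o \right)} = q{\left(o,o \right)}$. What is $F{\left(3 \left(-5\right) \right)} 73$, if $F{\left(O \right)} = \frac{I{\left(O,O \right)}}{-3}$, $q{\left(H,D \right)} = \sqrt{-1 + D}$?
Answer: $- \frac{292 i}{3} \approx - 97.333 i$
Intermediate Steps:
$I{\left(h,o \right)} = \sqrt{-1 + o}$
$F{\left(O \right)} = - \frac{\sqrt{-1 + O}}{3}$ ($F{\left(O \right)} = \frac{\sqrt{-1 + O}}{-3} = \sqrt{-1 + O} \left(- \frac{1}{3}\right) = - \frac{\sqrt{-1 + O}}{3}$)
$F{\left(3 \left(-5\right) \right)} 73 = - \frac{\sqrt{-1 + 3 \left(-5\right)}}{3} \cdot 73 = - \frac{\sqrt{-1 - 15}}{3} \cdot 73 = - \frac{\sqrt{-16}}{3} \cdot 73 = - \frac{4 i}{3} \cdot 73 = - \frac{292 i}{3}$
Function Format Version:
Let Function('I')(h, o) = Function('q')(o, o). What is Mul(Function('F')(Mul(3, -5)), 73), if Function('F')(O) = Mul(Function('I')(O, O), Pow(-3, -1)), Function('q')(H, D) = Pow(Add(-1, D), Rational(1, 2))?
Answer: Mul(Rational(-292, 3), I) ≈ Mul(-97.333, I)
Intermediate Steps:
Function('I')(h, o) = Pow(Add(-1, o), Rational(1, 2))
Function('F')(O) = Mul(Rational(-1, 3), Pow(Add(-1, O), Rational(1, 2))) (Function('F')(O) = Mul(Pow(Add(-1, O), Rational(1, 2)), Pow(-3, -1)) = Mul(Pow(Add(-1, O), Rational(1, 2)), Rational(-1, 3)) = Mul(Rational(-1, 3), Pow(Add(-1, O), Rational(1, 2))))
Mul(Function('F')(Mul(3, -5)), 73) = Mul(Mul(Rational(-1, 3), Pow(Add(-1, Mul(3, -5)), Rational(1, 2))), 73) = Mul(Mul(Rational(-1, 3), Pow(Add(-1, -15), Rational(1, 2))), 73) = Mul(Mul(Rational(-1, 3), Pow(-16, Rational(1, 2))), 73) = Mul(Mul(Rational(-1, 3), Mul(4, I)), 73) = Mul(Mul(Rational(-4, 3), I), 73) = Mul(Rational(-292, 3), I)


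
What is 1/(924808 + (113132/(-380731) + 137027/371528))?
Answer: 141452226968/130816161256543185 ≈ 1.0813e-6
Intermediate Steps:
1/(924808 + (113132/(-380731) + 137027/371528)) = 1/(924808 + (113132*(-1/380731) + 137027*(1/371528))) = 1/(924808 + (-113132/380731 + 137027/371528)) = 1/(924808 + 10138721041/141452226968) = 1/(130816161256543185/141452226968) = 141452226968/130816161256543185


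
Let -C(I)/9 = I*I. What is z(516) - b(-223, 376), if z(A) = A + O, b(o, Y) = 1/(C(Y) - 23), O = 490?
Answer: 1280041443/1272407 ≈ 1006.0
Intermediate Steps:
C(I) = -9*I² (C(I) = -9*I*I = -9*I²)
b(o, Y) = 1/(-23 - 9*Y²) (b(o, Y) = 1/(-9*Y² - 23) = 1/(-23 - 9*Y²))
z(A) = 490 + A (z(A) = A + 490 = 490 + A)
z(516) - b(-223, 376) = (490 + 516) - (-1)/(23 + 9*376²) = 1006 - (-1)/(23 + 9*141376) = 1006 - (-1)/(23 + 1272384) = 1006 - (-1)/1272407 = 1006 - 1*(-1/1272407) = 1006 + 1/1272407 = 1280041443/1272407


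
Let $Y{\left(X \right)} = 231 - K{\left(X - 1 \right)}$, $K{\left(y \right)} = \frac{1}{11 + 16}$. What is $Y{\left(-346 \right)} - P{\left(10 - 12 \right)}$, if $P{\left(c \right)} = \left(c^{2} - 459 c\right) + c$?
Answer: $- \frac{18604}{27} \approx -689.04$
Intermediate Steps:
$K{\left(y \right)} = \frac{1}{27}$
$Y{\left(X \right)} = \frac{6236}{27}$ ($Y{\left(X \right)} = 231 - \frac{1}{27} = \frac{6236}{27}$)
$P{\left(c \right)} = c^{2} - 458 c$
$Y{\left(-346 \right)} - P{\left(10 - 12 \right)} = \frac{6236}{27} - \left(10 - 12\right) \left(-458 + \left(10 - 12\right)\right) = \frac{6236}{27} - - 2 \left(-458 - 2\right) = \frac{6236}{27} - \left(-2\right) \left(-460\right) = \frac{6236}{27} - 920 = - \frac{18604}{27}$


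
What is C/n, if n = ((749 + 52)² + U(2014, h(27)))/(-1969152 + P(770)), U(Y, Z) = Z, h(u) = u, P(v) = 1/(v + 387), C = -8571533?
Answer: 19528599603396979/742363596 ≈ 2.6306e+7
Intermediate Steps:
P(v) = 1/(387 + v)
n = -742363596/2278308863 (n = ((749 + 52)² + 27)/(-1969152 + 1/(387 + 770)) = (801² + 27)/(-1969152 + 1/1157) = (641601 + 27)/(-1969152 + 1/1157) = 641628/(-2278308863/1157) = 641628*(-1157/2278308863) = -742363596/2278308863 ≈ -0.32584)
C/n = -8571533/(-742363596/2278308863) = -8571533*(-2278308863/742363596) = 19528599603396979/742363596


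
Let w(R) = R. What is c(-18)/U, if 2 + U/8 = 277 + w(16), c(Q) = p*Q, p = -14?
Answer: 21/194 ≈ 0.10825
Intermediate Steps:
c(Q) = -14*Q
U = 2328 (U = -16 + 8*(277 + 16) = -16 + 8*293 = -16 + 2344 = 2328)
c(-18)/U = -14*(-18)/2328 = 252*(1/2328) = 21/194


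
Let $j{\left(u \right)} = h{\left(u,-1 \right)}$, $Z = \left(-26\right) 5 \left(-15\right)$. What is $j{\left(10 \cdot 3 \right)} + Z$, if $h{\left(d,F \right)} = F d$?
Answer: $1920$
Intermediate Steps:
$Z = 1950$ ($Z = \left(-130\right) \left(-15\right) = 1950$)
$j{\left(u \right)} = - u$
$j{\left(10 \cdot 3 \right)} + Z = - 10 \cdot 3 + 1950 = \left(-1\right) 30 + 1950 = -30 + 1950 = 1920$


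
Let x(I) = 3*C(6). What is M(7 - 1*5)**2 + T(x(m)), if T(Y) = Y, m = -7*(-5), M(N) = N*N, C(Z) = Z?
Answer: 34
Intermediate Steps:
M(N) = N**2
m = 35
x(I) = 18 (x(I) = 3*6 = 18)
M(7 - 1*5)**2 + T(x(m)) = ((7 - 1*5)**2)**2 + 18 = ((7 - 5)**2)**2 + 18 = (2**2)**2 + 18 = 4**2 + 18 = 16 + 18 = 34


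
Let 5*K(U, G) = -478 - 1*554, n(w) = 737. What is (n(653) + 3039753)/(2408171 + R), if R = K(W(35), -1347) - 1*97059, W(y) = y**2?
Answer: 7601225/5777264 ≈ 1.3157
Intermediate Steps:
K(U, G) = -1032/5 (K(U, G) = (-478 - 1*554)/5 = (-478 - 554)/5 = (1/5)*(-1032) = -1032/5)
R = -486327/5 (R = -1032/5 - 1*97059 = -1032/5 - 97059 = -486327/5 ≈ -97265.)
(n(653) + 3039753)/(2408171 + R) = (737 + 3039753)/(2408171 - 486327/5) = 3040490/(11554528/5) = 3040490*(5/11554528) = 7601225/5777264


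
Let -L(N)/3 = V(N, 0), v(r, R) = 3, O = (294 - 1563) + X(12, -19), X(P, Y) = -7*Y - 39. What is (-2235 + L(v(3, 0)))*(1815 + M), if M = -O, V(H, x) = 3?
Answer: -6709560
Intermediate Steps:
X(P, Y) = -39 - 7*Y
O = -1175 (O = (294 - 1563) + (-39 - 7*(-19)) = -1269 + (-39 + 133) = -1269 + 94 = -1175)
M = 1175 (M = -1*(-1175) = 1175)
L(N) = -9 (L(N) = -3*3 = -9)
(-2235 + L(v(3, 0)))*(1815 + M) = (-2235 - 9)*(1815 + 1175) = -2244*2990 = -6709560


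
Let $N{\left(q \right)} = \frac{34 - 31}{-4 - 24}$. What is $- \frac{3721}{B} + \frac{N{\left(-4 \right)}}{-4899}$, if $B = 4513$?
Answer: $- \frac{170134491}{206352412} \approx -0.82448$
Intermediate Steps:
$N{\left(q \right)} = - \frac{3}{28}$ ($N{\left(q \right)} = \frac{3}{-28} = 3 \left(- \frac{1}{28}\right) = - \frac{3}{28}$)
$- \frac{3721}{B} + \frac{N{\left(-4 \right)}}{-4899} = - \frac{3721}{4513} - \frac{3}{28 \left(-4899\right)} = \left(-3721\right) \frac{1}{4513} - - \frac{1}{45724} = - \frac{3721}{4513} + \frac{1}{45724} = - \frac{170134491}{206352412}$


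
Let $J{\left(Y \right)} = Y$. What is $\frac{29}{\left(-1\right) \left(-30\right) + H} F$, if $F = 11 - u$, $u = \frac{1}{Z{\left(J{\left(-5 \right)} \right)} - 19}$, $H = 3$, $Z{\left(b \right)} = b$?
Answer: $\frac{7685}{792} \approx 9.7033$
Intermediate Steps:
$u = - \frac{1}{24}$ ($u = \frac{1}{-5 - 19} = \frac{1}{-24} = - \frac{1}{24} \approx -0.041667$)
$F = \frac{265}{24}$ ($F = 11 - - \frac{1}{24} = 11 + \frac{1}{24} = \frac{265}{24} \approx 11.042$)
$\frac{29}{\left(-1\right) \left(-30\right) + H} F = \frac{29}{\left(-1\right) \left(-30\right) + 3} \cdot \frac{265}{24} = \frac{29}{30 + 3} \cdot \frac{265}{24} = \frac{29}{33} \cdot \frac{265}{24} = \frac{7685}{792}$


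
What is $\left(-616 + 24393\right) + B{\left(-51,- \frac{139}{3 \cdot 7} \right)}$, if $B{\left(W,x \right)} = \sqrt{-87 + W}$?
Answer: $23777 + i \sqrt{138} \approx 23777.0 + 11.747 i$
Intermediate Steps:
$\left(-616 + 24393\right) + B{\left(-51,- \frac{139}{3 \cdot 7} \right)} = \left(-616 + 24393\right) + \sqrt{-87 - 51} = 23777 + \sqrt{-138} = 23777 + i \sqrt{138}$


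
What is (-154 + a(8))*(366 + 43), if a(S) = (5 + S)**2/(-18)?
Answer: -1202869/18 ≈ -66826.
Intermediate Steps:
a(S) = -(5 + S)**2/18 (a(S) = (5 + S)**2*(-1/18) = -(5 + S)**2/18)
(-154 + a(8))*(366 + 43) = (-154 - (5 + 8)**2/18)*(366 + 43) = (-154 - 1/18*13**2)*409 = (-154 - 1/18*169)*409 = (-154 - 169/18)*409 = -2941/18*409 = -1202869/18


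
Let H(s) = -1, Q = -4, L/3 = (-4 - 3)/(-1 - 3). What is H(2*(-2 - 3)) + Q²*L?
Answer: 83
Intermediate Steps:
L = 21/4 (L = 3*((-4 - 3)/(-1 - 3)) = 3*(-7/(-4)) = 3*(-7*(-¼)) = 3*(7/4) = 21/4 ≈ 5.2500)
H(2*(-2 - 3)) + Q²*L = -1 + (-4)²*(21/4) = -1 + 16*(21/4) = -1 + 84 = 83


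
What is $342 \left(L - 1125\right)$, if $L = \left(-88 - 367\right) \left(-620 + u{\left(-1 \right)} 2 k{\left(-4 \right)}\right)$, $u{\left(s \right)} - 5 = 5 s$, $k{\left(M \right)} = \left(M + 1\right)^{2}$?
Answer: $96093450$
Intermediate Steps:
$k{\left(M \right)} = \left(1 + M\right)^{2}$
$u{\left(s \right)} = 5 + 5 s$
$L = 282100$ ($L = \left(-88 - 367\right) \left(-620 + \left(5 + 5 \left(-1\right)\right) 2 \left(1 - 4\right)^{2}\right) = - 455 \left(-620 + \left(5 - 5\right) 2 \left(-3\right)^{2}\right) = - 455 \left(-620 + 0 \cdot 2 \cdot 9\right) = - 455 \left(-620 + 0 \cdot 9\right) = - 455 \left(-620 + 0\right) = \left(-455\right) \left(-620\right) = 282100$)
$342 \left(L - 1125\right) = 342 \left(282100 - 1125\right) = 342 \cdot 280975 = 96093450$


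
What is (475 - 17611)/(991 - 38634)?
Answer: 17136/37643 ≈ 0.45522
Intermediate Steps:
(475 - 17611)/(991 - 38634) = -17136/(-37643) = -17136*(-1/37643) = 17136/37643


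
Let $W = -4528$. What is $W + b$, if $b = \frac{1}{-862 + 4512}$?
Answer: $- \frac{16527199}{3650} \approx -4528.0$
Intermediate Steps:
$b = \frac{1}{3650} \approx 0.00027397$
$W + b = -4528 + \frac{1}{3650} = - \frac{16527199}{3650}$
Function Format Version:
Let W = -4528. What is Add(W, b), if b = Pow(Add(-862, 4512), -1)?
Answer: Rational(-16527199, 3650) ≈ -4528.0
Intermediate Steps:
b = Rational(1, 3650) (b = Pow(3650, -1) = Rational(1, 3650) ≈ 0.00027397)
Add(W, b) = Add(-4528, Rational(1, 3650)) = Rational(-16527199, 3650)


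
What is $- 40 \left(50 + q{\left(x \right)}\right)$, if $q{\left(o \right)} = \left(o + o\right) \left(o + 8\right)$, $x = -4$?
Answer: $-720$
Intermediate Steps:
$q{\left(o \right)} = 2 o \left(8 + o\right)$
$- 40 \left(50 + q{\left(x \right)}\right) = - 40 \left(50 + 2 \left(-4\right) \left(8 - 4\right)\right) = - 40 \left(50 + 2 \left(-4\right) 4\right) = - 40 \left(50 - 32\right) = \left(-40\right) 18 = -720$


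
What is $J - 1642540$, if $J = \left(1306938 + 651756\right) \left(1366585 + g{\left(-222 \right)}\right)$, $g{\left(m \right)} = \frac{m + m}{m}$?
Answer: $2676724114838$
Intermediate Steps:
$g{\left(m \right)} = 2$ ($g{\left(m \right)} = \frac{2 m}{m} = 2$)
$J = 2676725757378$ ($J = \left(1306938 + 651756\right) \left(1366585 + 2\right) = 1958694 \cdot 1366587 = 2676725757378$)
$J - 1642540 = 2676725757378 - 1642540 = 2676724114838$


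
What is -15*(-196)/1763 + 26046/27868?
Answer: 63925509/24565642 ≈ 2.6022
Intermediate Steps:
-15*(-196)/1763 + 26046/27868 = 2940*(1/1763) + 26046*(1/27868) = 2940/1763 + 13023/13934 = 63925509/24565642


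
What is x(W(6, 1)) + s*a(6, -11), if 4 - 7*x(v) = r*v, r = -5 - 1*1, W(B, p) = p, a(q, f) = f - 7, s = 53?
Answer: -6668/7 ≈ -952.57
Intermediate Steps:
a(q, f) = -7 + f
r = -6 (r = -5 - 1 = -6)
x(v) = 4/7 + 6*v/7 (x(v) = 4/7 - (-6)*v/7 = 4/7 + 6*v/7)
x(W(6, 1)) + s*a(6, -11) = (4/7 + (6/7)*1) + 53*(-7 - 11) = (4/7 + 6/7) + 53*(-18) = 10/7 - 954 = -6668/7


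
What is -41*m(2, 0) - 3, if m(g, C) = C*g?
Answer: -3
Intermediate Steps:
-41*m(2, 0) - 3 = -0*2 - 3 = -41*0 - 3 = 0 - 3 = -3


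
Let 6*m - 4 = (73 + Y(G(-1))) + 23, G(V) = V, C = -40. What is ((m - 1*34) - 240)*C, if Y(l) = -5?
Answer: 30980/3 ≈ 10327.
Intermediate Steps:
m = 95/6 (m = 2/3 + ((73 - 5) + 23)/6 = 2/3 + (68 + 23)/6 = 2/3 + (1/6)*91 = 2/3 + 91/6 = 95/6 ≈ 15.833)
((m - 1*34) - 240)*C = ((95/6 - 1*34) - 240)*(-40) = ((95/6 - 34) - 240)*(-40) = (-109/6 - 240)*(-40) = -1549/6*(-40) = 30980/3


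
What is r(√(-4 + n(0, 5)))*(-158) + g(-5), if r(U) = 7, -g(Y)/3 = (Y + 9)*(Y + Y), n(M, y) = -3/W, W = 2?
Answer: -986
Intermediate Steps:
n(M, y) = -3/2
g(Y) = -6*Y*(9 + Y) (g(Y) = -3*(Y + 9)*(Y + Y) = -3*(9 + Y)*2*Y = -6*Y*(9 + Y))
r(√(-4 + n(0, 5)))*(-158) + g(-5) = 7*(-158) - 6*(-5)*(9 - 5) = -1106 - 6*(-5)*4 = -1106 + 120 = -986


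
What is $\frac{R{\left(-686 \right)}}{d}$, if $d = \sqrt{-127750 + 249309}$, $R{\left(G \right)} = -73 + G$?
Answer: $- \frac{759 \sqrt{121559}}{121559} \approx -2.1769$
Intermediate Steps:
$d = \sqrt{121559} \approx 348.65$
$\frac{R{\left(-686 \right)}}{d} = \frac{-73 - 686}{\sqrt{121559}} = - 759 \frac{\sqrt{121559}}{121559} = - \frac{759 \sqrt{121559}}{121559}$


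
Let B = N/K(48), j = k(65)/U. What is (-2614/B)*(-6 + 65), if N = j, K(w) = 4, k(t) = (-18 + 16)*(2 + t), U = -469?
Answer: -2159164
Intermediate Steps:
k(t) = -4 - 2*t (k(t) = -2*(2 + t) = -4 - 2*t)
j = 2/7 (j = (-4 - 2*65)/(-469) = (-4 - 130)*(-1/469) = -134*(-1/469) = 2/7 ≈ 0.28571)
N = 2/7 ≈ 0.28571
B = 1/14 (B = (2/7)/4 = (2/7)*(¼) = 1/14 ≈ 0.071429)
(-2614/B)*(-6 + 65) = (-2614/1/14)*(-6 + 65) = -2614*14*59 = -36596*59 = -2159164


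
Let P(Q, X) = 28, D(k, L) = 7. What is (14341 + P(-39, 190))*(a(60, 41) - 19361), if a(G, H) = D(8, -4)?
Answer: -278097626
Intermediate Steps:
a(G, H) = 7
(14341 + P(-39, 190))*(a(60, 41) - 19361) = (14341 + 28)*(7 - 19361) = 14369*(-19354) = -278097626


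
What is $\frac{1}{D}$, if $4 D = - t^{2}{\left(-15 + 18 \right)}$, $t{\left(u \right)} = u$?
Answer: $- \frac{4}{9} \approx -0.44444$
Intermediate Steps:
$D = - \frac{9}{4}$ ($D = \frac{\left(-1\right) \left(-15 + 18\right)^{2}}{4} = \frac{\left(-1\right) 3^{2}}{4} = \frac{\left(-1\right) 9}{4} = \frac{1}{4} \left(-9\right) = - \frac{9}{4} \approx -2.25$)
$\frac{1}{D} = \frac{1}{- \frac{9}{4}} = - \frac{4}{9}$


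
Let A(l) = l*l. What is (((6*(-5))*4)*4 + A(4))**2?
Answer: 215296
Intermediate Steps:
A(l) = l**2
(((6*(-5))*4)*4 + A(4))**2 = (((6*(-5))*4)*4 + 4**2)**2 = (-30*4*4 + 16)**2 = (-120*4 + 16)**2 = (-480 + 16)**2 = (-464)**2 = 215296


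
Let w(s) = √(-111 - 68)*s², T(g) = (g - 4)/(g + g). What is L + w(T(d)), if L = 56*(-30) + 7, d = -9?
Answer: -1673 + 169*I*√179/324 ≈ -1673.0 + 6.9786*I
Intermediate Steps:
T(g) = (-4 + g)/(2*g) (T(g) = (-4 + g)/((2*g)) = (-4 + g)*(1/(2*g)) = (-4 + g)/(2*g))
L = -1673 (L = -1680 + 7 = -1673)
w(s) = I*√179*s² (w(s) = √(-179)*s² = (I*√179)*s² = I*√179*s²)
L + w(T(d)) = -1673 + I*√179*((½)*(-4 - 9)/(-9))² = -1673 + I*√179*((½)*(-⅑)*(-13))² = -1673 + I*√179*(13/18)² = -1673 + I*√179*(169/324) = -1673 + 169*I*√179/324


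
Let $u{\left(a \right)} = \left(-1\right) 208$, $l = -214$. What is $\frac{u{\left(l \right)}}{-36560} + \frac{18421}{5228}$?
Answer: $\frac{42159949}{11945980} \approx 3.5292$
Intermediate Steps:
$u{\left(a \right)} = -208$
$\frac{u{\left(l \right)}}{-36560} + \frac{18421}{5228} = - \frac{208}{-36560} + \frac{18421}{5228} = \left(-208\right) \left(- \frac{1}{36560}\right) + 18421 \cdot \frac{1}{5228} = \frac{13}{2285} + \frac{18421}{5228} = \frac{42159949}{11945980}$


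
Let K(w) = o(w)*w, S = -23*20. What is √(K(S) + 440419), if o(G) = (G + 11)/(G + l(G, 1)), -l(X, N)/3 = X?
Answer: √1762574/2 ≈ 663.81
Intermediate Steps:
l(X, N) = -3*X
S = -460
o(G) = -(11 + G)/(2*G) (o(G) = (G + 11)/(G - 3*G) = (11 + G)/((-2*G)) = (11 + G)*(-1/(2*G)) = -(11 + G)/(2*G))
K(w) = -11/2 - w/2 (K(w) = ((-11 - w)/(2*w))*w = -11/2 - w/2)
√(K(S) + 440419) = √((-11/2 - ½*(-460)) + 440419) = √((-11/2 + 230) + 440419) = √(449/2 + 440419) = √(881287/2) = √1762574/2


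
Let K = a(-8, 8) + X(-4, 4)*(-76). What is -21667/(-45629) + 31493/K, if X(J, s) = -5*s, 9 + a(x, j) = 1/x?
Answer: 11757841805/551517723 ≈ 21.319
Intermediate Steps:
a(x, j) = -9 + 1/x
K = 12087/8 (K = (-9 + 1/(-8)) - 5*4*(-76) = (-9 - ⅛) - 20*(-76) = -73/8 + 1520 = 12087/8 ≈ 1510.9)
-21667/(-45629) + 31493/K = -21667/(-45629) + 31493/(12087/8) = -21667*(-1/45629) + 31493*(8/12087) = 21667/45629 + 251944/12087 = 11757841805/551517723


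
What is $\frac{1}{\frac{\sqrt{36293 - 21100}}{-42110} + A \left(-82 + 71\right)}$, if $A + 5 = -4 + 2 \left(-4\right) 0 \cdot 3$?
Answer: $\frac{175551957900}{17379643816907} + \frac{42110 \sqrt{15193}}{17379643816907} \approx 0.010101$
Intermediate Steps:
$A = -9$ ($A = -5 - \left(4 - 2 \left(-4\right) 0 \cdot 3\right) = -5 - \left(4 - 2 \cdot 0 \cdot 3\right) = -5 + \left(-4 + 2 \cdot 0\right) = -5 + \left(-4 + 0\right) = -5 - 4 = -9$)
$\frac{1}{\frac{\sqrt{36293 - 21100}}{-42110} + A \left(-82 + 71\right)} = \frac{1}{\frac{\sqrt{36293 - 21100}}{-42110} - 9 \left(-82 + 71\right)} = \frac{1}{\sqrt{15193} \left(- \frac{1}{42110}\right) - -99} = \frac{1}{- \frac{\sqrt{15193}}{42110} + 99} = \frac{1}{99 - \frac{\sqrt{15193}}{42110}}$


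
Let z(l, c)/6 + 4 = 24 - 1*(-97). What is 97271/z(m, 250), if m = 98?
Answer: 97271/702 ≈ 138.56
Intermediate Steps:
z(l, c) = 702 (z(l, c) = -24 + 6*(24 - 1*(-97)) = -24 + 6*(24 + 97) = -24 + 6*121 = -24 + 726 = 702)
97271/z(m, 250) = 97271/702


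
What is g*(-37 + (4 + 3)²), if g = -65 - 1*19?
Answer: -1008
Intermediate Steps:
g = -84 (g = -65 - 19 = -84)
g*(-37 + (4 + 3)²) = -84*(-37 + (4 + 3)²) = -84*(-37 + 7²) = -84*(-37 + 49) = -84*12 = -1008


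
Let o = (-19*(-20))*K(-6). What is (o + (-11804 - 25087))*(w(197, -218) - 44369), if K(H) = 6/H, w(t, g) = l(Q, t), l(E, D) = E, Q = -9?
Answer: 1654012438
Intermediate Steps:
w(t, g) = -9
o = -380 (o = (-19*(-20))*(6/(-6)) = 380*(6*(-⅙)) = 380*(-1) = -380)
(o + (-11804 - 25087))*(w(197, -218) - 44369) = (-380 + (-11804 - 25087))*(-9 - 44369) = (-380 - 36891)*(-44378) = -37271*(-44378) = 1654012438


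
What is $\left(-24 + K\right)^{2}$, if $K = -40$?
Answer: $4096$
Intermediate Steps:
$\left(-24 + K\right)^{2} = \left(-24 - 40\right)^{2} = \left(-64\right)^{2} = 4096$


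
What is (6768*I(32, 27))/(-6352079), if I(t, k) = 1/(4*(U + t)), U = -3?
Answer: -1692/184210291 ≈ -9.1852e-6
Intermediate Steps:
I(t, k) = 1/(-12 + 4*t) (I(t, k) = 1/(4*(-3 + t)) = 1/(-12 + 4*t))
(6768*I(32, 27))/(-6352079) = (6768*(1/(4*(-3 + 32))))/(-6352079) = (6768*((¼)/29))*(-1/6352079) = (6768*((¼)*(1/29)))*(-1/6352079) = (6768*(1/116))*(-1/6352079) = (1692/29)*(-1/6352079) = -1692/184210291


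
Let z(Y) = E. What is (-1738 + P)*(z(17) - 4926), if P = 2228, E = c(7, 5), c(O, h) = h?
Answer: -2411290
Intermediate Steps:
E = 5
z(Y) = 5
(-1738 + P)*(z(17) - 4926) = (-1738 + 2228)*(5 - 4926) = 490*(-4921) = -2411290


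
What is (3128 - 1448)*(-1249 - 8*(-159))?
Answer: 38640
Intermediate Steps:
(3128 - 1448)*(-1249 - 8*(-159)) = 1680*(-1249 + 1272) = 1680*23 = 38640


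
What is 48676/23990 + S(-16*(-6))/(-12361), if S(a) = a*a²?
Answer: -10311566302/148270195 ≈ -69.546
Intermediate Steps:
S(a) = a³
48676/23990 + S(-16*(-6))/(-12361) = 48676/23990 + (-16*(-6))³/(-12361) = 48676*(1/23990) + 96³*(-1/12361) = 24338/11995 + 884736*(-1/12361) = 24338/11995 - 884736/12361 = -10311566302/148270195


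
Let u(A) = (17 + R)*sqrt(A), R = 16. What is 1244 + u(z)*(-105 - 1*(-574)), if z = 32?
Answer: 1244 + 61908*sqrt(2) ≈ 88795.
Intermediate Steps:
u(A) = 33*sqrt(A) (u(A) = (17 + 16)*sqrt(A) = 33*sqrt(A))
1244 + u(z)*(-105 - 1*(-574)) = 1244 + (33*sqrt(32))*(-105 - 1*(-574)) = 1244 + (33*(4*sqrt(2)))*(-105 + 574) = 1244 + (132*sqrt(2))*469 = 1244 + 61908*sqrt(2)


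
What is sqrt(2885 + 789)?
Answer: sqrt(3674) ≈ 60.614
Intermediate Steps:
sqrt(2885 + 789) = sqrt(3674)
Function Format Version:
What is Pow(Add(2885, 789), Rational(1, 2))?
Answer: Pow(3674, Rational(1, 2)) ≈ 60.614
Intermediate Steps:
Pow(Add(2885, 789), Rational(1, 2)) = Pow(3674, Rational(1, 2))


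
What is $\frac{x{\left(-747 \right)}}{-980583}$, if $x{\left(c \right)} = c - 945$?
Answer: $\frac{564}{326861} \approx 0.0017255$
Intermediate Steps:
$x{\left(c \right)} = -945 + c$
$\frac{x{\left(-747 \right)}}{-980583} = \frac{-945 - 747}{-980583} = \left(-1692\right) \left(- \frac{1}{980583}\right) = \frac{564}{326861}$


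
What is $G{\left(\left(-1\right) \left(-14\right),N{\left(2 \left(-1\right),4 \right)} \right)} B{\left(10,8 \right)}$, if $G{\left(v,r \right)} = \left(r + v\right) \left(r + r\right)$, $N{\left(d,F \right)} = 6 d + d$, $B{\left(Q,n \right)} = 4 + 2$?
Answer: $0$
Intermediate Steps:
$B{\left(Q,n \right)} = 6$
$N{\left(d,F \right)} = 7 d$
$G{\left(v,r \right)} = 2 r \left(r + v\right)$ ($G{\left(v,r \right)} = \left(r + v\right) 2 r = 2 r \left(r + v\right)$)
$G{\left(\left(-1\right) \left(-14\right),N{\left(2 \left(-1\right),4 \right)} \right)} B{\left(10,8 \right)} = 2 \cdot 7 \cdot 2 \left(-1\right) \left(7 \cdot 2 \left(-1\right) - -14\right) 6 = 2 \cdot 7 \left(-2\right) \left(7 \left(-2\right) + 14\right) 6 = 2 \left(-14\right) \left(-14 + 14\right) 6 = 2 \left(-14\right) 0 \cdot 6 = 0 \cdot 6 = 0$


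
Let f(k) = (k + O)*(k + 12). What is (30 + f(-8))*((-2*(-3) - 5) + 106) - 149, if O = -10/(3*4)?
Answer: -2159/3 ≈ -719.67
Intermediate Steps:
O = -⅚ (O = -10/12 = -10*1/12 = -⅚ ≈ -0.83333)
f(k) = (12 + k)*(-⅚ + k) (f(k) = (k - ⅚)*(k + 12) = (-⅚ + k)*(12 + k) = (12 + k)*(-⅚ + k))
(30 + f(-8))*((-2*(-3) - 5) + 106) - 149 = (30 + (-10 + (-8)² + (67/6)*(-8)))*((-2*(-3) - 5) + 106) - 149 = (30 + (-10 + 64 - 268/3))*((6 - 5) + 106) - 149 = (30 - 106/3)*(1 + 106) - 149 = -16/3*107 - 149 = -1712/3 - 149 = -2159/3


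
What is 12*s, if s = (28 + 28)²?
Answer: 37632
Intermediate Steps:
s = 3136 (s = 56² = 3136)
12*s = 12*3136 = 37632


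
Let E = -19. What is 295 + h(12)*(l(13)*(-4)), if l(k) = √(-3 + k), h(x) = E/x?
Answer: 295 + 19*√10/3 ≈ 315.03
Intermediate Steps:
h(x) = -19/x
295 + h(12)*(l(13)*(-4)) = 295 + (-19/12)*(√(-3 + 13)*(-4)) = 295 + (-19*1/12)*(√10*(-4)) = 295 - (-19)*√10/3 = 295 + 19*√10/3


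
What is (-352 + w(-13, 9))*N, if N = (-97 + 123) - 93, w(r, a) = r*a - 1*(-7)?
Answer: 30954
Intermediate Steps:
w(r, a) = 7 + a*r (w(r, a) = a*r + 7 = 7 + a*r)
N = -67 (N = 26 - 93 = -67)
(-352 + w(-13, 9))*N = (-352 + (7 + 9*(-13)))*(-67) = (-352 + (7 - 117))*(-67) = (-352 - 110)*(-67) = -462*(-67) = 30954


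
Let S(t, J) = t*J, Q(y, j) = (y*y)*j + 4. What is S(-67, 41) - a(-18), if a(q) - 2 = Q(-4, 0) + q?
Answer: -2735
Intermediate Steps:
Q(y, j) = 4 + j*y² (Q(y, j) = y²*j + 4 = j*y² + 4 = 4 + j*y²)
S(t, J) = J*t
a(q) = 6 + q (a(q) = 2 + ((4 + 0*(-4)²) + q) = 2 + ((4 + 0*16) + q) = 2 + ((4 + 0) + q) = 2 + (4 + q) = 6 + q)
S(-67, 41) - a(-18) = 41*(-67) - (6 - 18) = -2747 - 1*(-12) = -2747 + 12 = -2735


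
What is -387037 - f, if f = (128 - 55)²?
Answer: -392366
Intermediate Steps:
f = 5329 (f = 73² = 5329)
-387037 - f = -387037 - 1*5329 = -387037 - 5329 = -392366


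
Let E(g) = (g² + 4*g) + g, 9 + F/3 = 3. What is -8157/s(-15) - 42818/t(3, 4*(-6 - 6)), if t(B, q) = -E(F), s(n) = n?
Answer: 425168/585 ≈ 726.78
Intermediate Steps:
F = -18 (F = -27 + 3*3 = -27 + 9 = -18)
E(g) = g² + 5*g
t(B, q) = -234 (t(B, q) = -(-18)*(5 - 18) = -(-18)*(-13) = -1*234 = -234)
-8157/s(-15) - 42818/t(3, 4*(-6 - 6)) = -8157/(-15) - 42818/(-234) = -8157*(-1/15) - 42818*(-1/234) = 2719/5 + 21409/117 = 425168/585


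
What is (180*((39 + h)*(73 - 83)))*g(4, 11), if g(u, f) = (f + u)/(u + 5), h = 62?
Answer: -303000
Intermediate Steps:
g(u, f) = (f + u)/(5 + u)
(180*((39 + h)*(73 - 83)))*g(4, 11) = (180*((39 + 62)*(73 - 83)))*((11 + 4)/(5 + 4)) = (180*(101*(-10)))*(15/9) = (180*(-1010))*((⅑)*15) = -181800*5/3 = -303000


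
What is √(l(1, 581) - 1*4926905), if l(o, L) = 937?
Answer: 4*I*√307873 ≈ 2219.5*I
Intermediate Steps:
√(l(1, 581) - 1*4926905) = √(937 - 1*4926905) = √(937 - 4926905) = √(-4925968) = 4*I*√307873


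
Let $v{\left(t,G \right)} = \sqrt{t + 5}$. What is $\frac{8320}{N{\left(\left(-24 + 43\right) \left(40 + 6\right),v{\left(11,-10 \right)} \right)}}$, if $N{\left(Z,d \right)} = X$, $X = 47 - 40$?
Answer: $\frac{8320}{7} \approx 1188.6$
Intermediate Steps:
$X = 7$
$v{\left(t,G \right)} = \sqrt{5 + t}$
$N{\left(Z,d \right)} = 7$
$\frac{8320}{N{\left(\left(-24 + 43\right) \left(40 + 6\right),v{\left(11,-10 \right)} \right)}} = \frac{8320}{7}$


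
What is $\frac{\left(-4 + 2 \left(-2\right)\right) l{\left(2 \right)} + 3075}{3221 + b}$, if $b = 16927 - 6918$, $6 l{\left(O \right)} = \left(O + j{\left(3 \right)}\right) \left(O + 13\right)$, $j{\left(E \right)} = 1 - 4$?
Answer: $\frac{619}{2646} \approx 0.23394$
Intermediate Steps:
$j{\left(E \right)} = -3$
$l{\left(O \right)} = \frac{\left(-3 + O\right) \left(13 + O\right)}{6}$ ($l{\left(O \right)} = \frac{\left(O - 3\right) \left(O + 13\right)}{6} = \frac{\left(-3 + O\right) \left(13 + O\right)}{6}$)
$b = 10009$ ($b = 16927 - 6918 = 10009$)
$\frac{\left(-4 + 2 \left(-2\right)\right) l{\left(2 \right)} + 3075}{3221 + b} = \frac{\left(-4 + 2 \left(-2\right)\right) \left(- \frac{13}{2} + \frac{2^{2}}{6} + \frac{5}{3} \cdot 2\right) + 3075}{3221 + 10009} = \frac{\left(-4 - 4\right) \left(- \frac{13}{2} + \frac{1}{6} \cdot 4 + \frac{10}{3}\right) + 3075}{13230} = \left(- 8 \left(- \frac{13}{2} + \frac{2}{3} + \frac{10}{3}\right) + 3075\right) \frac{1}{13230} = \left(\left(-8\right) \left(- \frac{5}{2}\right) + 3075\right) \frac{1}{13230} = \left(20 + 3075\right) \frac{1}{13230} = 3095 \cdot \frac{1}{13230} = \frac{619}{2646}$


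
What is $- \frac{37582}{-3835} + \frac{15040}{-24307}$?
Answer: $\frac{855827274}{93217345} \approx 9.181$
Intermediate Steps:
$- \frac{37582}{-3835} + \frac{15040}{-24307} = \left(-37582\right) \left(- \frac{1}{3835}\right) + 15040 \left(- \frac{1}{24307}\right) = \frac{37582}{3835} - \frac{15040}{24307} = \frac{855827274}{93217345}$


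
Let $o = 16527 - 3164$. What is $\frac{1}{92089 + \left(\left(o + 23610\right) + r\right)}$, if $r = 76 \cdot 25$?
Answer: $\frac{1}{130962} \approx 7.6358 \cdot 10^{-6}$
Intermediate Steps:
$r = 1900$
$o = 13363$ ($o = 16527 - 3164 = 13363$)
$\frac{1}{92089 + \left(\left(o + 23610\right) + r\right)} = \frac{1}{92089 + \left(\left(13363 + 23610\right) + 1900\right)} = \frac{1}{92089 + \left(36973 + 1900\right)} = \frac{1}{92089 + 38873} = \frac{1}{130962}$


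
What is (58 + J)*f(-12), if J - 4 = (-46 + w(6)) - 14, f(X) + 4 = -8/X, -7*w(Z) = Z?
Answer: -80/21 ≈ -3.8095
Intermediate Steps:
w(Z) = -Z/7
f(X) = -4 - 8/X
J = -398/7 (J = 4 + ((-46 - ⅐*6) - 14) = 4 + ((-46 - 6/7) - 14) = 4 + (-328/7 - 14) = 4 - 426/7 = -398/7 ≈ -56.857)
(58 + J)*f(-12) = (58 - 398/7)*(-4 - 8/(-12)) = 8*(-4 - 8*(-1/12))/7 = 8*(-4 + ⅔)/7 = (8/7)*(-10/3) = -80/21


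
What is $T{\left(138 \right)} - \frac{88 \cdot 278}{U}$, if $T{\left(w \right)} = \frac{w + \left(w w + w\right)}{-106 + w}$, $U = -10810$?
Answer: $\frac{13102003}{21620} \approx 606.01$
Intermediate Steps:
$T{\left(w \right)} = \frac{w^{2} + 2 w}{-106 + w}$ ($T{\left(w \right)} = \frac{w + \left(w^{2} + w\right)}{-106 + w} = \frac{w + \left(w + w^{2}\right)}{-106 + w} = \frac{w^{2} + 2 w}{-106 + w}$)
$T{\left(138 \right)} - \frac{88 \cdot 278}{U} = \frac{138 \left(2 + 138\right)}{-106 + 138} - \frac{88 \cdot 278}{-10810} = 138 \cdot \frac{1}{32} \cdot 140 - 24464 \left(- \frac{1}{10810}\right) = 138 \cdot \frac{1}{32} \cdot 140 - - \frac{12232}{5405} = \frac{2415}{4} + \frac{12232}{5405} = \frac{13102003}{21620}$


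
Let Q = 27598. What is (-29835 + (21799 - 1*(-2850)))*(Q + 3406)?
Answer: -160786744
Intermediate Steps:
(-29835 + (21799 - 1*(-2850)))*(Q + 3406) = (-29835 + (21799 - 1*(-2850)))*(27598 + 3406) = (-29835 + (21799 + 2850))*31004 = (-29835 + 24649)*31004 = -5186*31004 = -160786744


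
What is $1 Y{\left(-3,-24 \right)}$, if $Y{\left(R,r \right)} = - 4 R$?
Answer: $12$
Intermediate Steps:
$1 Y{\left(-3,-24 \right)} = 1 \left(\left(-4\right) \left(-3\right)\right) = 1 \cdot 12 = 12$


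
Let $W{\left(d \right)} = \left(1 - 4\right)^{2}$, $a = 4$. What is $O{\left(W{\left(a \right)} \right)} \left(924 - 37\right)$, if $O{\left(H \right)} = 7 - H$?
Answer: $-1774$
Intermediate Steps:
$W{\left(d \right)} = 9$ ($W{\left(d \right)} = \left(-3\right)^{2} = 9$)
$O{\left(W{\left(a \right)} \right)} \left(924 - 37\right) = \left(7 - 9\right) \left(924 - 37\right) = \left(-2\right) 887 = -1774$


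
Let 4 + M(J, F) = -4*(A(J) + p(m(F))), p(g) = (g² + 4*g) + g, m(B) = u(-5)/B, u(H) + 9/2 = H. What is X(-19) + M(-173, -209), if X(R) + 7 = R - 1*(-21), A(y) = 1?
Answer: -1684/121 ≈ -13.917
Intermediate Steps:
u(H) = -9/2 + H
X(R) = 14 + R (X(R) = -7 + (R - 1*(-21)) = -7 + (R + 21) = -7 + (21 + R) = 14 + R)
m(B) = -19/(2*B) (m(B) = (-9/2 - 5)/B = -19/(2*B))
p(g) = g² + 5*g
M(J, F) = -8 + 38*(5 - 19/(2*F))/F (M(J, F) = -4 - 4*(1 + (-19/(2*F))*(5 - 19/(2*F))) = -4 - 4*(1 - 19*(5 - 19/(2*F))/(2*F)) = -4 + (-4 + 38*(5 - 19/(2*F))/F) = -8 + 38*(5 - 19/(2*F))/F)
X(-19) + M(-173, -209) = (14 - 19) + (-8 - 361/(-209)² + 190/(-209)) = -5 + (-8 - 361*1/43681 + 190*(-1/209)) = -5 + (-8 - 1/121 - 10/11) = -5 - 1079/121 = -1684/121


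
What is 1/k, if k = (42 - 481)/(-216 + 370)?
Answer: -154/439 ≈ -0.35080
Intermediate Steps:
k = -439/154 ≈ -2.8507
1/k = 1/(-439/154) = -154/439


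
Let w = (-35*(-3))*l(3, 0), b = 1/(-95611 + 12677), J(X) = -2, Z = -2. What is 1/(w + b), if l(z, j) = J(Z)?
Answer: -82934/17416141 ≈ -0.0047619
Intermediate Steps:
l(z, j) = -2
b = -1/82934 (b = 1/(-82934) = -1/82934 ≈ -1.2058e-5)
w = -210 (w = -35*(-3)*(-2) = 105*(-2) = -210)
1/(w + b) = 1/(-210 - 1/82934) = 1/(-17416141/82934) = -82934/17416141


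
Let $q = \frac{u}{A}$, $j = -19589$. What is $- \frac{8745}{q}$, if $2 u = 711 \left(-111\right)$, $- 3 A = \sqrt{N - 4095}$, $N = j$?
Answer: $- \frac{11660 i \sqrt{5921}}{78921} \approx - 11.369 i$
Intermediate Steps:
$N = -19589$
$A = - \frac{2 i \sqrt{5921}}{3}$ ($A = - \frac{\sqrt{-19589 - 4095}}{3} = - \frac{\sqrt{-23684}}{3} = - \frac{2 i \sqrt{5921}}{3} \approx - 51.299 i$)
$u = - \frac{78921}{2}$ ($u = \frac{711 \left(-111\right)}{2} = \frac{1}{2} \left(-78921\right) = - \frac{78921}{2} \approx -39461.0$)
$q = - \frac{236763 i \sqrt{5921}}{23684}$ ($q = - \frac{78921}{2 \left(- \frac{2 i \sqrt{5921}}{3}\right)} = - \frac{78921 \frac{3 i \sqrt{5921}}{11842}}{2} = - \frac{236763 i \sqrt{5921}}{23684} \approx - 769.23 i$)
$- \frac{8745}{q} = - \frac{8745}{\left(- \frac{236763}{23684}\right) i \sqrt{5921}} = - 8745 \frac{4 i \sqrt{5921}}{236763} = - \frac{11660 i \sqrt{5921}}{78921}$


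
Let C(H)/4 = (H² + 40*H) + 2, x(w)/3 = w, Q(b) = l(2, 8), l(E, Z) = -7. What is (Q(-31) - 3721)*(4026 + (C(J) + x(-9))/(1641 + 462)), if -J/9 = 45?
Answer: -33768071152/2103 ≈ -1.6057e+7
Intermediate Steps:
J = -405 (J = -9*45 = -405)
Q(b) = -7
x(w) = 3*w
C(H) = 8 + 4*H² + 160*H (C(H) = 4*((H² + 40*H) + 2) = 4*(2 + H² + 40*H) = 8 + 4*H² + 160*H)
(Q(-31) - 3721)*(4026 + (C(J) + x(-9))/(1641 + 462)) = (-7 - 3721)*(4026 + ((8 + 4*(-405)² + 160*(-405)) + 3*(-9))/(1641 + 462)) = -3728*(4026 + ((8 + 4*164025 - 64800) - 27)/2103) = -3728*(4026 + ((8 + 656100 - 64800) - 27)*(1/2103)) = -3728*(4026 + (591308 - 27)*(1/2103)) = -3728*(4026 + 591281*(1/2103)) = -3728*(4026 + 591281/2103) = -3728*9057959/2103 = -33768071152/2103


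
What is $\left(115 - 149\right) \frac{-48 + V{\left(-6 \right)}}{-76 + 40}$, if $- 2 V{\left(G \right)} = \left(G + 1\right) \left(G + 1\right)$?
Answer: $- \frac{2057}{36} \approx -57.139$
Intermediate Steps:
$V{\left(G \right)} = - \frac{\left(1 + G\right)^{2}}{2}$ ($V{\left(G \right)} = - \frac{\left(G + 1\right) \left(G + 1\right)}{2} = - \frac{\left(1 + G\right) \left(1 + G\right)}{2} = - \frac{\left(1 + G\right)^{2}}{2}$)
$\left(115 - 149\right) \frac{-48 + V{\left(-6 \right)}}{-76 + 40} = \left(115 - 149\right) \frac{-48 - \frac{\left(1 - 6\right)^{2}}{2}}{-76 + 40} = - 34 \frac{-48 - \frac{\left(-5\right)^{2}}{2}}{-36} = - 34 \left(-48 - \frac{25}{2}\right) \left(- \frac{1}{36}\right) = - 34 \left(\left(- \frac{121}{2}\right) \left(- \frac{1}{36}\right)\right) = \left(-34\right) \frac{121}{72} = - \frac{2057}{36}$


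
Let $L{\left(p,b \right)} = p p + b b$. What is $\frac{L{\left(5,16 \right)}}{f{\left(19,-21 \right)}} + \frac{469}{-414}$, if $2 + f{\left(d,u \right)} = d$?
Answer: $\frac{108361}{7038} \approx 15.397$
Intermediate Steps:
$L{\left(p,b \right)} = b^{2} + p^{2}$ ($L{\left(p,b \right)} = p^{2} + b^{2} = b^{2} + p^{2}$)
$f{\left(d,u \right)} = -2 + d$
$\frac{L{\left(5,16 \right)}}{f{\left(19,-21 \right)}} + \frac{469}{-414} = \frac{16^{2} + 5^{2}}{-2 + 19} + \frac{469}{-414} = \frac{256 + 25}{17} + 469 \left(- \frac{1}{414}\right) = 281 \cdot \frac{1}{17} - \frac{469}{414} = \frac{281}{17} - \frac{469}{414} = \frac{108361}{7038}$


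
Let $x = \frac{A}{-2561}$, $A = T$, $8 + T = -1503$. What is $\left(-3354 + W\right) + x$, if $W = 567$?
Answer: $- \frac{7135996}{2561} \approx -2786.4$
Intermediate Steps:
$T = -1511$ ($T = -8 - 1503 = -1511$)
$A = -1511$
$x = \frac{1511}{2561}$ ($x = - \frac{1511}{-2561} = \left(-1511\right) \left(- \frac{1}{2561}\right) = \frac{1511}{2561} \approx 0.59$)
$\left(-3354 + W\right) + x = \left(-3354 + 567\right) + \frac{1511}{2561} = -2787 + \frac{1511}{2561} = - \frac{7135996}{2561}$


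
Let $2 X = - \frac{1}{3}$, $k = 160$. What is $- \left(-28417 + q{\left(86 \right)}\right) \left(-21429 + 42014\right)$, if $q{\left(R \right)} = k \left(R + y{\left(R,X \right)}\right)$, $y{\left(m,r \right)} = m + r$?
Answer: $\frac{57041035}{3} \approx 1.9014 \cdot 10^{7}$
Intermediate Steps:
$X = - \frac{1}{6}$ ($X = \frac{\left(-1\right) \frac{1}{3}}{2} = \frac{1}{2} \left(- \frac{1}{3}\right) = - \frac{1}{6} \approx -0.16667$)
$q{\left(R \right)} = - \frac{80}{3} + 320 R$ ($q{\left(R \right)} = 160 \left(R + \left(R - \frac{1}{6}\right)\right) = 160 \left(R + \left(- \frac{1}{6} + R\right)\right) = 160 \left(- \frac{1}{6} + 2 R\right) = - \frac{80}{3} + 320 R$)
$- \left(-28417 + q{\left(86 \right)}\right) \left(-21429 + 42014\right) = - \left(-28417 + \left(- \frac{80}{3} + 320 \cdot 86\right)\right) \left(-21429 + 42014\right) = - \left(-28417 + \left(- \frac{80}{3} + 27520\right)\right) 20585 = - \left(-28417 + \frac{82480}{3}\right) 20585 = - \frac{\left(-2771\right) 20585}{3} = \left(-1\right) \left(- \frac{57041035}{3}\right) = \frac{57041035}{3}$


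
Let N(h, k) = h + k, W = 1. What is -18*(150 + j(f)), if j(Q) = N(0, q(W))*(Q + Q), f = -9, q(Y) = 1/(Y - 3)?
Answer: -2862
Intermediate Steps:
q(Y) = 1/(-3 + Y)
j(Q) = -Q (j(Q) = (0 + 1/(-3 + 1))*(Q + Q) = (0 + 1/(-2))*(2*Q) = (0 - ½)*(2*Q) = -Q)
-18*(150 + j(f)) = -18*(150 - 1*(-9)) = -18*(150 + 9) = -18*159 = -2862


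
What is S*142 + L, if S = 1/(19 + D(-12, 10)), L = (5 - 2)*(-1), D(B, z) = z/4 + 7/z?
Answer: 377/111 ≈ 3.3964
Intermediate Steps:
D(B, z) = 7/z + z/4 (D(B, z) = z*(¼) + 7/z = z/4 + 7/z = 7/z + z/4)
L = -3 (L = 3*(-1) = -3)
S = 5/111 (S = 1/(19 + (7/10 + (¼)*10)) = 1/(19 + (7*(⅒) + 5/2)) = 1/(19 + (7/10 + 5/2)) = 1/(19 + 16/5) = 1/(111/5) = 5/111 ≈ 0.045045)
S*142 + L = (5/111)*142 - 3 = 710/111 - 3 = 377/111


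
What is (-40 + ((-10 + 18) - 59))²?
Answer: 8281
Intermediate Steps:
(-40 + ((-10 + 18) - 59))² = (-40 + (8 - 59))² = (-40 - 51)² = (-91)² = 8281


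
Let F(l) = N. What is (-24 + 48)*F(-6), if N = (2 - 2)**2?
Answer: 0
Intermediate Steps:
N = 0 (N = 0**2 = 0)
F(l) = 0
(-24 + 48)*F(-6) = (-24 + 48)*0 = 24*0 = 0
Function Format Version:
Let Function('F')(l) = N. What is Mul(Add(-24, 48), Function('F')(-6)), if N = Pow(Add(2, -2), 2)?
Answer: 0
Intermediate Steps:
N = 0 (N = Pow(0, 2) = 0)
Function('F')(l) = 0
Mul(Add(-24, 48), Function('F')(-6)) = Mul(Add(-24, 48), 0) = Mul(24, 0) = 0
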